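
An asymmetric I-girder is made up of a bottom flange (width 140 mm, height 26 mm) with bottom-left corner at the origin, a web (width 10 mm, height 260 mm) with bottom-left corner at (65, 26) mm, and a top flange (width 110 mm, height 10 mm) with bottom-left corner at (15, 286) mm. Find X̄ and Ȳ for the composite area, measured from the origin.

X̄ = 70.00 mm, Ȳ = 105.32 mm

Part | A | x̄ᵢ | ȳᵢ | A·x̄ᵢ | A·ȳᵢ
bottom flange | 3640.00 | 70.00 | 13.00 | 254800.00 | 47320.00
web | 2600.00 | 70.00 | 156.00 | 182000.00 | 405600.00
top flange | 1100.00 | 70.00 | 291.00 | 77000.00 | 320100.00
Σ | 7340.00 |  |  | 513800.00 | 773020.00
X̄ = 513800.00 / 7340.00 = 70.00 mm
Ȳ = 773020.00 / 7340.00 = 105.32 mm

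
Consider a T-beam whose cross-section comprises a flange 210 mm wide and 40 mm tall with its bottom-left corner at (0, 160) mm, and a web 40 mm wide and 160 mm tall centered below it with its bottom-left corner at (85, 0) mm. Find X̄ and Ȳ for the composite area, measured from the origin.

web: A = 40 × 160 = 6400.00, centroid at (105.00, 80.00).
flange: A = 210 × 40 = 8400.00, centroid at (105.00, 180.00).
ΣA = 14800.00 mm²
ΣAX̄ = (6400.00)(105.00) + (8400.00)(105.00) = 1554000.00 mm³
ΣAȲ = (6400.00)(80.00) + (8400.00)(180.00) = 2024000.00 mm³
X̄ = 1554000.00 / 14800.00 = 105.00 mm
Ȳ = 2024000.00 / 14800.00 = 136.76 mm

X̄ = 105.00 mm, Ȳ = 136.76 mm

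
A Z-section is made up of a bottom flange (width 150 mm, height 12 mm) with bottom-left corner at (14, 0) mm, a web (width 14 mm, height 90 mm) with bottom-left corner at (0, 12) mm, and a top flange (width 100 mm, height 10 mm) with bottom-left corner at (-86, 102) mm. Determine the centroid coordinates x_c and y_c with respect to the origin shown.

bottom flange: A = 150 × 12 = 1800.00, centroid at (89.00, 6.00).
web: A = 14 × 90 = 1260.00, centroid at (7.00, 57.00).
top flange: A = 100 × 10 = 1000.00, centroid at (-36.00, 107.00).
ΣA = 4060.00 mm², ΣAx_c = 133020.00 mm³, ΣAy_c = 189620.00 mm³.
x_c = 133020.00/4060.00 = 32.76 mm; y_c = 189620.00/4060.00 = 46.70 mm.

x_c = 32.76 mm, y_c = 46.70 mm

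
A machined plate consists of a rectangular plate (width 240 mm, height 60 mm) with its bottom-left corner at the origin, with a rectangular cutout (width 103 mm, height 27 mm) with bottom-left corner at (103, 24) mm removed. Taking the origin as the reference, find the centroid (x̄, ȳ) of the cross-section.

Part | A | x̄ᵢ | ȳᵢ | A·x̄ᵢ | A·ȳᵢ
plate | 14400.00 | 120.00 | 30.00 | 1728000.00 | 432000.00
hole | -2781.00 | 154.50 | 37.50 | -429664.50 | -104287.50
Σ | 11619.00 |  |  | 1298335.50 | 327712.50
x̄ = 1298335.50 / 11619.00 = 111.74 mm
ȳ = 327712.50 / 11619.00 = 28.20 mm

x̄ = 111.74 mm, ȳ = 28.20 mm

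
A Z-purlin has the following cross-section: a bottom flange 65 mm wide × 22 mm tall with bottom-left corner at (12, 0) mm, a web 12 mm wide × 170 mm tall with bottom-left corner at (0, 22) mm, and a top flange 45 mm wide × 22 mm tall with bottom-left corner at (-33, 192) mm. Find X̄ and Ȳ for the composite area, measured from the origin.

bottom flange: A = 65 × 22 = 1430.00, centroid at (44.50, 11.00).
web: A = 12 × 170 = 2040.00, centroid at (6.00, 107.00).
top flange: A = 45 × 22 = 990.00, centroid at (-10.50, 203.00).
ΣA = 4460.00 mm²
ΣAX̄ = (1430.00)(44.50) + (2040.00)(6.00) + (990.00)(-10.50) = 65480.00 mm³
ΣAȲ = (1430.00)(11.00) + (2040.00)(107.00) + (990.00)(203.00) = 434980.00 mm³
X̄ = 65480.00 / 4460.00 = 14.68 mm
Ȳ = 434980.00 / 4460.00 = 97.53 mm

X̄ = 14.68 mm, Ȳ = 97.53 mm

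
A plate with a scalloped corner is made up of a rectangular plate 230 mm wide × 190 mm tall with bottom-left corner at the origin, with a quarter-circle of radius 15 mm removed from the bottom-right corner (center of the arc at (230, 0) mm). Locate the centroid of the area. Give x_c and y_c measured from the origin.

x_c = 114.56 mm, y_c = 95.36 mm

plate: A = 230 × 190 = 43700.00, centroid at (115.00, 95.00).
removed quarter-circle: A = −¼π·15² = -176.71, centroid at (223.63, 6.37).
ΣA = 43523.29 mm²
ΣAx_c = (43700.00)(115.00) + (-176.71)(223.63) = 4985980.65 mm³
ΣAy_c = (43700.00)(95.00) + (-176.71)(6.37) = 4150375.00 mm³
x_c = 4985980.65 / 43523.29 = 114.56 mm
y_c = 4150375.00 / 43523.29 = 95.36 mm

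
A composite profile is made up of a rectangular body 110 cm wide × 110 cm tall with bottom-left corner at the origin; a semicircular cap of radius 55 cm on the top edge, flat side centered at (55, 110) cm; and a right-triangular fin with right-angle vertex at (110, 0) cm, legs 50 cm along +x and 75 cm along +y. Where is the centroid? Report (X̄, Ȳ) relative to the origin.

X̄ = 62.18 cm, Ȳ = 71.87 cm

rectangular body: A = 110 × 110 = 12100.00, centroid at (55.00, 55.00).
semicircular top: A = ½π·55² = 4751.66, centroid at (55.00, 133.34).
triangular fin: A = ½·50·75 = 1875.00, centroid at (126.67, 25.00).
ΣA = 18726.66 cm²
ΣAX̄ = (12100.00)(55.00) + (4751.66)(55.00) + (1875.00)(126.67) = 1164341.24 cm³
ΣAȲ = (12100.00)(55.00) + (4751.66)(133.34) + (1875.00)(25.00) = 1345974.14 cm³
X̄ = 1164341.24 / 18726.66 = 62.18 cm
Ȳ = 1345974.14 / 18726.66 = 71.87 cm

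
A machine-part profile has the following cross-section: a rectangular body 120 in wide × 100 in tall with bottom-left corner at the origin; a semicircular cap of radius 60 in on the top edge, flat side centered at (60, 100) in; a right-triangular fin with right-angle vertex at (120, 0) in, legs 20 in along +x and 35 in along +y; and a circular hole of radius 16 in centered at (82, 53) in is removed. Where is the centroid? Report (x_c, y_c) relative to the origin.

rectangular body: A = 120 × 100 = 12000.00, centroid at (60.00, 50.00).
semicircular top: A = ½π·60² = 5654.87, centroid at (60.00, 125.46).
triangular fin: A = ½·20·35 = 350.00, centroid at (126.67, 11.67).
hole: A = −π·16² = -804.25, centroid at (82.00, 53.00).
ΣA = 17200.62 in²
ΣAx_c = (12000.00)(60.00) + (5654.87)(60.00) + (350.00)(126.67) + (-804.25)(82.00) = 1037677.03 in³
ΣAy_c = (12000.00)(50.00) + (5654.87)(125.46) + (350.00)(11.67) + (-804.25)(53.00) = 1270944.88 in³
x_c = 1037677.03 / 17200.62 = 60.33 in
y_c = 1270944.88 / 17200.62 = 73.89 in

x_c = 60.33 in, y_c = 73.89 in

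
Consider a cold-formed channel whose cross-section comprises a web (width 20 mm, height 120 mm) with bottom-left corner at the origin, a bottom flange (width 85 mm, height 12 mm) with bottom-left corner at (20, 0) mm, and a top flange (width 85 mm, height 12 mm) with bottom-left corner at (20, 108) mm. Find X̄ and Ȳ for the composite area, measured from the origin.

X̄ = 34.12 mm, Ȳ = 60.00 mm

web: A = 20 × 120 = 2400.00, centroid at (10.00, 60.00).
bottom flange: A = 85 × 12 = 1020.00, centroid at (62.50, 6.00).
top flange: A = 85 × 12 = 1020.00, centroid at (62.50, 114.00).
ΣA = 4440.00 mm²
ΣAX̄ = (2400.00)(10.00) + (1020.00)(62.50) + (1020.00)(62.50) = 151500.00 mm³
ΣAȲ = (2400.00)(60.00) + (1020.00)(6.00) + (1020.00)(114.00) = 266400.00 mm³
X̄ = 151500.00 / 4440.00 = 34.12 mm
Ȳ = 266400.00 / 4440.00 = 60.00 mm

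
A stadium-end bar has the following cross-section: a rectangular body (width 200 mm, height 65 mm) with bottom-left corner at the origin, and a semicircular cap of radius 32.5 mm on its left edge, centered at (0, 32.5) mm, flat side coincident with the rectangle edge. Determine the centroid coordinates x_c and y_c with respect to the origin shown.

rectangular body: A = 200 × 65 = 13000.00, centroid at (100.00, 32.50).
semicircular end: A = ½π·32.5² = 1659.15, centroid at (-13.79, 32.50).
ΣA = 14659.15 mm², ΣAx_c = 1277114.58 mm³, ΣAy_c = 476422.49 mm³.
x_c = 1277114.58/14659.15 = 87.12 mm; y_c = 476422.49/14659.15 = 32.50 mm.

x_c = 87.12 mm, y_c = 32.50 mm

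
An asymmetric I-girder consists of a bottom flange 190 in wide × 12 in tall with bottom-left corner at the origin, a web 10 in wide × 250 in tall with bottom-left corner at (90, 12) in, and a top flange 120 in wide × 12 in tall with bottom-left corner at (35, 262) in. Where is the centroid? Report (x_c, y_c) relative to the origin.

bottom flange: A = 190 × 12 = 2280.00, centroid at (95.00, 6.00).
web: A = 10 × 250 = 2500.00, centroid at (95.00, 137.00).
top flange: A = 120 × 12 = 1440.00, centroid at (95.00, 268.00).
ΣA = 6220.00 in², ΣAx_c = 590900.00 in³, ΣAy_c = 742100.00 in³.
x_c = 590900.00/6220.00 = 95.00 in; y_c = 742100.00/6220.00 = 119.31 in.

x_c = 95.00 in, y_c = 119.31 in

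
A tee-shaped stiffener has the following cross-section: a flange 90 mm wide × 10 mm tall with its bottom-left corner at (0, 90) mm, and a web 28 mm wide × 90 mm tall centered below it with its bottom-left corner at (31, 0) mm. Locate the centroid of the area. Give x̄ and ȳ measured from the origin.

x̄ = 45.00 mm, ȳ = 58.16 mm

web: A = 28 × 90 = 2520.00, centroid at (45.00, 45.00).
flange: A = 90 × 10 = 900.00, centroid at (45.00, 95.00).
ΣA = 3420.00 mm², ΣAx̄ = 153900.00 mm³, ΣAȳ = 198900.00 mm³.
x̄ = 153900.00/3420.00 = 45.00 mm; ȳ = 198900.00/3420.00 = 58.16 mm.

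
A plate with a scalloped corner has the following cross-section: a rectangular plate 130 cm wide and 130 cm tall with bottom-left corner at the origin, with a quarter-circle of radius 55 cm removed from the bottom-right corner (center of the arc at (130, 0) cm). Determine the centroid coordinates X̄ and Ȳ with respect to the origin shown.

plate: A = 130 × 130 = 16900.00, centroid at (65.00, 65.00).
removed quarter-circle: A = −¼π·55² = -2375.83, centroid at (106.66, 23.34).
ΣA = 14524.17 cm²
ΣAX̄ = (16900.00)(65.00) + (-2375.83)(106.66) = 845100.51 cm³
ΣAȲ = (16900.00)(65.00) + (-2375.83)(23.34) = 1043041.67 cm³
X̄ = 845100.51 / 14524.17 = 58.19 cm
Ȳ = 1043041.67 / 14524.17 = 71.81 cm

X̄ = 58.19 cm, Ȳ = 71.81 cm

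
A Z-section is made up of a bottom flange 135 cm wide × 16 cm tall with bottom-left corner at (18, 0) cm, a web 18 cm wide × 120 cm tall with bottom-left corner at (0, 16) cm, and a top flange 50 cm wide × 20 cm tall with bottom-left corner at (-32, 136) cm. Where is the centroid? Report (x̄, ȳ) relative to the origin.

x̄ = 37.05 cm, ȳ = 61.55 cm

bottom flange: A = 135 × 16 = 2160.00, centroid at (85.50, 8.00).
web: A = 18 × 120 = 2160.00, centroid at (9.00, 76.00).
top flange: A = 50 × 20 = 1000.00, centroid at (-7.00, 146.00).
ΣA = 5320.00 cm²
ΣAx̄ = (2160.00)(85.50) + (2160.00)(9.00) + (1000.00)(-7.00) = 197120.00 cm³
ΣAȳ = (2160.00)(8.00) + (2160.00)(76.00) + (1000.00)(146.00) = 327440.00 cm³
x̄ = 197120.00 / 5320.00 = 37.05 cm
ȳ = 327440.00 / 5320.00 = 61.55 cm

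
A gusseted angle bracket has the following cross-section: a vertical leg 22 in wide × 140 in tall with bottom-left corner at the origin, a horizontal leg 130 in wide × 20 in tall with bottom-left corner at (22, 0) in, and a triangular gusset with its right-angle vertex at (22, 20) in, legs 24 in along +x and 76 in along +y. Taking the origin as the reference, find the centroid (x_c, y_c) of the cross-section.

Part | A | x̄ᵢ | ȳᵢ | A·x̄ᵢ | A·ȳᵢ
vertical leg | 3080.00 | 11.00 | 70.00 | 33880.00 | 215600.00
horizontal leg | 2600.00 | 87.00 | 10.00 | 226200.00 | 26000.00
gusset | 912.00 | 30.00 | 45.33 | 27360.00 | 41344.00
Σ | 6592.00 |  |  | 287440.00 | 282944.00
x_c = 287440.00 / 6592.00 = 43.60 in
y_c = 282944.00 / 6592.00 = 42.92 in

x_c = 43.60 in, y_c = 42.92 in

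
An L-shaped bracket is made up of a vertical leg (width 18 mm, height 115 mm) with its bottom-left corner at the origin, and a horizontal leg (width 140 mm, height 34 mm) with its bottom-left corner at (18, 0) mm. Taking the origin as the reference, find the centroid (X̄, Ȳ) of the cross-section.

vertical leg: A = 18 × 115 = 2070.00, centroid at (9.00, 57.50).
horizontal leg: A = 140 × 34 = 4760.00, centroid at (88.00, 17.00).
ΣA = 6830.00 mm²
ΣAX̄ = (2070.00)(9.00) + (4760.00)(88.00) = 437510.00 mm³
ΣAȲ = (2070.00)(57.50) + (4760.00)(17.00) = 199945.00 mm³
X̄ = 437510.00 / 6830.00 = 64.06 mm
Ȳ = 199945.00 / 6830.00 = 29.27 mm

X̄ = 64.06 mm, Ȳ = 29.27 mm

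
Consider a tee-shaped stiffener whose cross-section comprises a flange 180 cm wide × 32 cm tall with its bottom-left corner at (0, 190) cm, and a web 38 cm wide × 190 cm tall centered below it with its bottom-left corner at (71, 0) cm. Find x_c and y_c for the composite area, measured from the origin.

Part | A | x̄ᵢ | ȳᵢ | A·x̄ᵢ | A·ȳᵢ
web | 7220.00 | 90.00 | 95.00 | 649800.00 | 685900.00
flange | 5760.00 | 90.00 | 206.00 | 518400.00 | 1186560.00
Σ | 12980.00 |  |  | 1168200.00 | 1872460.00
x_c = 1168200.00 / 12980.00 = 90.00 cm
y_c = 1872460.00 / 12980.00 = 144.26 cm

x_c = 90.00 cm, y_c = 144.26 cm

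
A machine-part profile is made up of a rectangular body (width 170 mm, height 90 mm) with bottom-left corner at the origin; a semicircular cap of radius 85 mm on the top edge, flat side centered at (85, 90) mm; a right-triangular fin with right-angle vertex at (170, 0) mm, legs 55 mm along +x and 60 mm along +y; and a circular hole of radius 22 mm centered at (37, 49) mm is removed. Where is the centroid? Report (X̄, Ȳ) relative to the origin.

X̄ = 94.09 mm, Ȳ = 77.59 mm

rectangular body: A = 170 × 90 = 15300.00, centroid at (85.00, 45.00).
semicircular top: A = ½π·85² = 11349.00, centroid at (85.00, 126.08).
triangular fin: A = ½·55·60 = 1650.00, centroid at (188.33, 20.00).
hole: A = −π·22² = -1520.53, centroid at (37.00, 49.00).
ΣA = 26778.47 mm²
ΣAX̄ = (15300.00)(85.00) + (11349.00)(85.00) + (1650.00)(188.33) + (-1520.53)(37.00) = 2519655.65 mm³
ΣAȲ = (15300.00)(45.00) + (11349.00)(126.08) + (1650.00)(20.00) + (-1520.53)(49.00) = 2077820.97 mm³
X̄ = 2519655.65 / 26778.47 = 94.09 mm
Ȳ = 2077820.97 / 26778.47 = 77.59 mm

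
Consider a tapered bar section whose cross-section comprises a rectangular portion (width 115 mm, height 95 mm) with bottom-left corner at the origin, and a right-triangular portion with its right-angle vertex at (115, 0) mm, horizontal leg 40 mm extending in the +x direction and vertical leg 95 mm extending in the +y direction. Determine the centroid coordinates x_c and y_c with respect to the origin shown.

rectangular portion: A = 115 × 95 = 10925.00, centroid at (57.50, 47.50).
triangular portion: A = ½·40·95 = 1900.00, centroid at (128.33, 31.67).
ΣA = 12825.00 mm², ΣAx_c = 872020.83 mm³, ΣAy_c = 579104.17 mm³.
x_c = 872020.83/12825.00 = 67.99 mm; y_c = 579104.17/12825.00 = 45.15 mm.

x_c = 67.99 mm, y_c = 45.15 mm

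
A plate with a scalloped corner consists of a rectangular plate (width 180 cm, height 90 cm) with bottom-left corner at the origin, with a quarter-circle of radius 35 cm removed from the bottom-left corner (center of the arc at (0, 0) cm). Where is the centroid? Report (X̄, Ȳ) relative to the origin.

X̄ = 94.74 cm, Ȳ = 46.90 cm

plate: A = 180 × 90 = 16200.00, centroid at (90.00, 45.00).
removed quarter-circle: A = −¼π·35² = -962.11, centroid at (14.85, 14.85).
ΣA = 15237.89 cm², ΣAX̄ = 1443708.33 cm³, ΣAȲ = 714708.33 cm³.
X̄ = 1443708.33/15237.89 = 94.74 cm; Ȳ = 714708.33/15237.89 = 46.90 cm.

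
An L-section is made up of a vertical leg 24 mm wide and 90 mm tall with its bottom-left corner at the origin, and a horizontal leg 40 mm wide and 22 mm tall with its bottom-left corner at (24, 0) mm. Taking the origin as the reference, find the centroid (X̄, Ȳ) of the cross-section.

X̄ = 21.26 mm, Ȳ = 35.16 mm

vertical leg: A = 24 × 90 = 2160.00, centroid at (12.00, 45.00).
horizontal leg: A = 40 × 22 = 880.00, centroid at (44.00, 11.00).
ΣA = 3040.00 mm², ΣAX̄ = 64640.00 mm³, ΣAȲ = 106880.00 mm³.
X̄ = 64640.00/3040.00 = 21.26 mm; Ȳ = 106880.00/3040.00 = 35.16 mm.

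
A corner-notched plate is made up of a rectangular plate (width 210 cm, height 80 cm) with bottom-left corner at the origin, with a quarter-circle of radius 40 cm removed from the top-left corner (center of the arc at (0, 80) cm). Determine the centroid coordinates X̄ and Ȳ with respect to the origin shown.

X̄ = 112.12 cm, Ȳ = 38.14 cm

Part | A | x̄ᵢ | ȳᵢ | A·x̄ᵢ | A·ȳᵢ
plate | 16800.00 | 105.00 | 40.00 | 1764000.00 | 672000.00
removed quarter-circle | -1256.64 | 16.98 | 63.02 | -21333.33 | -79197.63
Σ | 15543.36 |  |  | 1742666.67 | 592802.37
X̄ = 1742666.67 / 15543.36 = 112.12 cm
Ȳ = 592802.37 / 15543.36 = 38.14 cm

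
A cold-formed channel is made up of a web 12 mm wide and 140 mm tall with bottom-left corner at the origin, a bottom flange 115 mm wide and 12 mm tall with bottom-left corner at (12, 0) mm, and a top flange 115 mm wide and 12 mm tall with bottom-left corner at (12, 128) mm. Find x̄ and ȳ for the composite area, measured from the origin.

x̄ = 45.47 mm, ȳ = 70.00 mm

Part | A | x̄ᵢ | ȳᵢ | A·x̄ᵢ | A·ȳᵢ
web | 1680.00 | 6.00 | 70.00 | 10080.00 | 117600.00
bottom flange | 1380.00 | 69.50 | 6.00 | 95910.00 | 8280.00
top flange | 1380.00 | 69.50 | 134.00 | 95910.00 | 184920.00
Σ | 4440.00 |  |  | 201900.00 | 310800.00
x̄ = 201900.00 / 4440.00 = 45.47 mm
ȳ = 310800.00 / 4440.00 = 70.00 mm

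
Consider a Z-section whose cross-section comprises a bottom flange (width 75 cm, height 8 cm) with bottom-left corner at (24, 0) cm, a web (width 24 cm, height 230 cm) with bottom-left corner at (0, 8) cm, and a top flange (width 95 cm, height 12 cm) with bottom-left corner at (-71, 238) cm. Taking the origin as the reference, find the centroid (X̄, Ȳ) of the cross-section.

X̄ = 10.52 cm, Ȳ = 132.17 cm

Part | A | x̄ᵢ | ȳᵢ | A·x̄ᵢ | A·ȳᵢ
bottom flange | 600.00 | 61.50 | 4.00 | 36900.00 | 2400.00
web | 5520.00 | 12.00 | 123.00 | 66240.00 | 678960.00
top flange | 1140.00 | -23.50 | 244.00 | -26790.00 | 278160.00
Σ | 7260.00 |  |  | 76350.00 | 959520.00
X̄ = 76350.00 / 7260.00 = 10.52 cm
Ȳ = 959520.00 / 7260.00 = 132.17 cm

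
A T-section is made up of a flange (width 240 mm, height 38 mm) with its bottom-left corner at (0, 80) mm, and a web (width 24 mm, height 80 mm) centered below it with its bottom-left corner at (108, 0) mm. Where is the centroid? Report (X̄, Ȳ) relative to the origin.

web: A = 24 × 80 = 1920.00, centroid at (120.00, 40.00).
flange: A = 240 × 38 = 9120.00, centroid at (120.00, 99.00).
ΣA = 11040.00 mm², ΣAX̄ = 1324800.00 mm³, ΣAȲ = 979680.00 mm³.
X̄ = 1324800.00/11040.00 = 120.00 mm; Ȳ = 979680.00/11040.00 = 88.74 mm.

X̄ = 120.00 mm, Ȳ = 88.74 mm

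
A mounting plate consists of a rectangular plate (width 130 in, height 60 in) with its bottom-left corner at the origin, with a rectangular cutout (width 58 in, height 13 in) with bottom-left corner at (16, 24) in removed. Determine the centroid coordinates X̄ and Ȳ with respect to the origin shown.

Part | A | x̄ᵢ | ȳᵢ | A·x̄ᵢ | A·ȳᵢ
plate | 7800.00 | 65.00 | 30.00 | 507000.00 | 234000.00
hole | -754.00 | 45.00 | 30.50 | -33930.00 | -22997.00
Σ | 7046.00 |  |  | 473070.00 | 211003.00
X̄ = 473070.00 / 7046.00 = 67.14 in
Ȳ = 211003.00 / 7046.00 = 29.95 in

X̄ = 67.14 in, Ȳ = 29.95 in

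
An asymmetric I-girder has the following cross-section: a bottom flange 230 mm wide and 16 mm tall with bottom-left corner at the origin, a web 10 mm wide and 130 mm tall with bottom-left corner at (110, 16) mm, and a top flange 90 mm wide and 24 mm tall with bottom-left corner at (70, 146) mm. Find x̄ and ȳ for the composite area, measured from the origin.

x̄ = 115.00 mm, ȳ = 66.67 mm

bottom flange: A = 230 × 16 = 3680.00, centroid at (115.00, 8.00).
web: A = 10 × 130 = 1300.00, centroid at (115.00, 81.00).
top flange: A = 90 × 24 = 2160.00, centroid at (115.00, 158.00).
ΣA = 7140.00 mm², ΣAx̄ = 821100.00 mm³, ΣAȳ = 476020.00 mm³.
x̄ = 821100.00/7140.00 = 115.00 mm; ȳ = 476020.00/7140.00 = 66.67 mm.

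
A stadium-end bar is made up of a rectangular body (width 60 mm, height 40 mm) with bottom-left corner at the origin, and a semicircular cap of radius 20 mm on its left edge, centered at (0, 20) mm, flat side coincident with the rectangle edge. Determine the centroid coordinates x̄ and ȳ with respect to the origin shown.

rectangular body: A = 60 × 40 = 2400.00, centroid at (30.00, 20.00).
semicircular end: A = ½π·20² = 628.32, centroid at (-8.49, 20.00).
ΣA = 3028.32 mm², ΣAx̄ = 66666.67 mm³, ΣAȳ = 60566.37 mm³.
x̄ = 66666.67/3028.32 = 22.01 mm; ȳ = 60566.37/3028.32 = 20.00 mm.

x̄ = 22.01 mm, ȳ = 20.00 mm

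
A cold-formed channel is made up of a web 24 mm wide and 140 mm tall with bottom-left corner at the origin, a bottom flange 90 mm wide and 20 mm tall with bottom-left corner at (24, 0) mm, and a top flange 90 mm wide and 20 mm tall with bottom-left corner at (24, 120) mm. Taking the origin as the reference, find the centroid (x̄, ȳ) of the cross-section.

x̄ = 41.48 mm, ȳ = 70.00 mm

web: A = 24 × 140 = 3360.00, centroid at (12.00, 70.00).
bottom flange: A = 90 × 20 = 1800.00, centroid at (69.00, 10.00).
top flange: A = 90 × 20 = 1800.00, centroid at (69.00, 130.00).
ΣA = 6960.00 mm²
ΣAx̄ = (3360.00)(12.00) + (1800.00)(69.00) + (1800.00)(69.00) = 288720.00 mm³
ΣAȳ = (3360.00)(70.00) + (1800.00)(10.00) + (1800.00)(130.00) = 487200.00 mm³
x̄ = 288720.00 / 6960.00 = 41.48 mm
ȳ = 487200.00 / 6960.00 = 70.00 mm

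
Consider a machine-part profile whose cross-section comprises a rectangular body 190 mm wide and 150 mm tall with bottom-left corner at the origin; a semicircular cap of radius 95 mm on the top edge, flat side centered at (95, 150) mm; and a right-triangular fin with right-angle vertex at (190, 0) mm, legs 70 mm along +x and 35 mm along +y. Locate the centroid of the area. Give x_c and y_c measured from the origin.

x_c = 98.30 mm, y_c = 110.47 mm

rectangular body: A = 190 × 150 = 28500.00, centroid at (95.00, 75.00).
semicircular top: A = ½π·95² = 14176.44, centroid at (95.00, 190.32).
triangular fin: A = ½·70·35 = 1225.00, centroid at (213.33, 11.67).
ΣA = 43901.44 mm²
ΣAx_c = (28500.00)(95.00) + (14176.44)(95.00) + (1225.00)(213.33) = 4315594.83 mm³
ΣAy_c = (28500.00)(75.00) + (14176.44)(190.32) + (1225.00)(11.67) = 4849840.53 mm³
x_c = 4315594.83 / 43901.44 = 98.30 mm
y_c = 4849840.53 / 43901.44 = 110.47 mm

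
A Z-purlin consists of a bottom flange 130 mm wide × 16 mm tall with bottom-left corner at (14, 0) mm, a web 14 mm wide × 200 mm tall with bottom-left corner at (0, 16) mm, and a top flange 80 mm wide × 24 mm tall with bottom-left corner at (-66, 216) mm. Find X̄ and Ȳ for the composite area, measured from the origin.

bottom flange: A = 130 × 16 = 2080.00, centroid at (79.00, 8.00).
web: A = 14 × 200 = 2800.00, centroid at (7.00, 116.00).
top flange: A = 80 × 24 = 1920.00, centroid at (-26.00, 228.00).
ΣA = 6800.00 mm²
ΣAX̄ = (2080.00)(79.00) + (2800.00)(7.00) + (1920.00)(-26.00) = 134000.00 mm³
ΣAȲ = (2080.00)(8.00) + (2800.00)(116.00) + (1920.00)(228.00) = 779200.00 mm³
X̄ = 134000.00 / 6800.00 = 19.71 mm
Ȳ = 779200.00 / 6800.00 = 114.59 mm

X̄ = 19.71 mm, Ȳ = 114.59 mm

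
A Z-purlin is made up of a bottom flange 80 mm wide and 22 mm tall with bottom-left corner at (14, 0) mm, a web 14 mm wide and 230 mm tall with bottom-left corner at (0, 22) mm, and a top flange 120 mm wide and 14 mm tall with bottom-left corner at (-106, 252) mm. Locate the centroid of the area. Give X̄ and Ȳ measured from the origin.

Part | A | x̄ᵢ | ȳᵢ | A·x̄ᵢ | A·ȳᵢ
bottom flange | 1760.00 | 54.00 | 11.00 | 95040.00 | 19360.00
web | 3220.00 | 7.00 | 137.00 | 22540.00 | 441140.00
top flange | 1680.00 | -46.00 | 259.00 | -77280.00 | 435120.00
Σ | 6660.00 |  |  | 40300.00 | 895620.00
X̄ = 40300.00 / 6660.00 = 6.05 mm
Ȳ = 895620.00 / 6660.00 = 134.48 mm

X̄ = 6.05 mm, Ȳ = 134.48 mm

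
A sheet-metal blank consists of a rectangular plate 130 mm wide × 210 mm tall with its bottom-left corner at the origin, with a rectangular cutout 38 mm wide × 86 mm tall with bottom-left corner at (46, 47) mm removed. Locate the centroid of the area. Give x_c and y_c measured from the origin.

plate: A = 130 × 210 = 27300.00, centroid at (65.00, 105.00).
hole: A = −(38 × 86) = -3268.00, centroid at (65.00, 90.00).
ΣA = 24032.00 mm²
ΣAx_c = (27300.00)(65.00) + (-3268.00)(65.00) = 1562080.00 mm³
ΣAy_c = (27300.00)(105.00) + (-3268.00)(90.00) = 2572380.00 mm³
x_c = 1562080.00 / 24032.00 = 65.00 mm
y_c = 2572380.00 / 24032.00 = 107.04 mm

x_c = 65.00 mm, y_c = 107.04 mm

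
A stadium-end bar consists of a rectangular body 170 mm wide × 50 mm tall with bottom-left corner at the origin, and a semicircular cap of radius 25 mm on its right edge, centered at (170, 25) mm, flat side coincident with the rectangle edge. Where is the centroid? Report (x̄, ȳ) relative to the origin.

rectangular body: A = 170 × 50 = 8500.00, centroid at (85.00, 25.00).
semicircular end: A = ½π·25² = 981.75, centroid at (180.61, 25.00).
ΣA = 9481.75 mm², ΣAx̄ = 899813.78 mm³, ΣAȳ = 237043.69 mm³.
x̄ = 899813.78/9481.75 = 94.90 mm; ȳ = 237043.69/9481.75 = 25.00 mm.

x̄ = 94.90 mm, ȳ = 25.00 mm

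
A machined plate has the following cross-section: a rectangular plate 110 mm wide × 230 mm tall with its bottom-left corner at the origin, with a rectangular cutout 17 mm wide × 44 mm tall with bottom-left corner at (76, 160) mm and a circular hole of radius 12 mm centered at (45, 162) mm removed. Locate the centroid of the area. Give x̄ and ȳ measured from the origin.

Part | A | x̄ᵢ | ȳᵢ | A·x̄ᵢ | A·ȳᵢ
plate | 25300.00 | 55.00 | 115.00 | 1391500.00 | 2909500.00
hole 1 | -748.00 | 84.50 | 182.00 | -63206.00 | -136136.00
hole 2 | -452.39 | 45.00 | 162.00 | -20357.52 | -73287.07
Σ | 24099.61 |  |  | 1307936.48 | 2700076.93
x̄ = 1307936.48 / 24099.61 = 54.27 mm
ȳ = 2700076.93 / 24099.61 = 112.04 mm

x̄ = 54.27 mm, ȳ = 112.04 mm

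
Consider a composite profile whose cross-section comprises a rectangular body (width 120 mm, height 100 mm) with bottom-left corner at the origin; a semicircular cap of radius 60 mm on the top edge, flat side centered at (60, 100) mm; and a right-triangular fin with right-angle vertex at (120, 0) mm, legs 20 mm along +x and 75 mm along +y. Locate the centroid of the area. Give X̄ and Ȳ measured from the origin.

rectangular body: A = 120 × 100 = 12000.00, centroid at (60.00, 50.00).
semicircular top: A = ½π·60² = 5654.87, centroid at (60.00, 125.46).
triangular fin: A = ½·20·75 = 750.00, centroid at (126.67, 25.00).
ΣA = 18404.87 mm²
ΣAX̄ = (12000.00)(60.00) + (5654.87)(60.00) + (750.00)(126.67) = 1154292.01 mm³
ΣAȲ = (12000.00)(50.00) + (5654.87)(125.46) + (750.00)(25.00) = 1328236.68 mm³
X̄ = 1154292.01 / 18404.87 = 62.72 mm
Ȳ = 1328236.68 / 18404.87 = 72.17 mm

X̄ = 62.72 mm, Ȳ = 72.17 mm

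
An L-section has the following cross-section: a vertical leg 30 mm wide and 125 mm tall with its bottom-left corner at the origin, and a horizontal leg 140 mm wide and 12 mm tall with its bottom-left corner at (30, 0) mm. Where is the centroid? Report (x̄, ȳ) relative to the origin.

vertical leg: A = 30 × 125 = 3750.00, centroid at (15.00, 62.50).
horizontal leg: A = 140 × 12 = 1680.00, centroid at (100.00, 6.00).
ΣA = 5430.00 mm², ΣAx̄ = 224250.00 mm³, ΣAȳ = 244455.00 mm³.
x̄ = 224250.00/5430.00 = 41.30 mm; ȳ = 244455.00/5430.00 = 45.02 mm.

x̄ = 41.30 mm, ȳ = 45.02 mm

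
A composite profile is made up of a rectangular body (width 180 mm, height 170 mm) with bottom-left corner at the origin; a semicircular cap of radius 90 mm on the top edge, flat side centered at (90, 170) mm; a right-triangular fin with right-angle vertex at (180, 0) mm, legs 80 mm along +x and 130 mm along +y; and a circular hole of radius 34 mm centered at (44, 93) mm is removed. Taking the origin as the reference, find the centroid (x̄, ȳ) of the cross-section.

Part | A | x̄ᵢ | ȳᵢ | A·x̄ᵢ | A·ȳᵢ
rectangular body | 30600.00 | 90.00 | 85.00 | 2754000.00 | 2601000.00
semicircular top | 12723.45 | 90.00 | 208.20 | 1145110.52 | 2648986.54
triangular fin | 5200.00 | 206.67 | 43.33 | 1074666.67 | 225333.33
hole | -3631.68 | 44.00 | 93.00 | -159793.97 | -337746.34
Σ | 44891.77 |  |  | 4813983.22 | 5137573.53
x̄ = 4813983.22 / 44891.77 = 107.24 mm
ȳ = 5137573.53 / 44891.77 = 114.44 mm

x̄ = 107.24 mm, ȳ = 114.44 mm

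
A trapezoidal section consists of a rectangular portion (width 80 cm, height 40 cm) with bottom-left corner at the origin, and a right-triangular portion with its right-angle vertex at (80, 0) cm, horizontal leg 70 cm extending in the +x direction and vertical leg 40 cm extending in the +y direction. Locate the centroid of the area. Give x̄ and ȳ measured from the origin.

x̄ = 59.28 cm, ȳ = 17.97 cm

rectangular portion: A = 80 × 40 = 3200.00, centroid at (40.00, 20.00).
triangular portion: A = ½·70·40 = 1400.00, centroid at (103.33, 13.33).
ΣA = 4600.00 cm²
ΣAx̄ = (3200.00)(40.00) + (1400.00)(103.33) = 272666.67 cm³
ΣAȳ = (3200.00)(20.00) + (1400.00)(13.33) = 82666.67 cm³
x̄ = 272666.67 / 4600.00 = 59.28 cm
ȳ = 82666.67 / 4600.00 = 17.97 cm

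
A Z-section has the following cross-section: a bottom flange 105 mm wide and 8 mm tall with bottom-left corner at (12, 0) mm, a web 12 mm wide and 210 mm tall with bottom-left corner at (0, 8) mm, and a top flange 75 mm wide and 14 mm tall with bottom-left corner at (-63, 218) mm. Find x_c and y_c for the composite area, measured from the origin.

bottom flange: A = 105 × 8 = 840.00, centroid at (64.50, 4.00).
web: A = 12 × 210 = 2520.00, centroid at (6.00, 113.00).
top flange: A = 75 × 14 = 1050.00, centroid at (-25.50, 225.00).
ΣA = 4410.00 mm²
ΣAx_c = (840.00)(64.50) + (2520.00)(6.00) + (1050.00)(-25.50) = 42525.00 mm³
ΣAy_c = (840.00)(4.00) + (2520.00)(113.00) + (1050.00)(225.00) = 524370.00 mm³
x_c = 42525.00 / 4410.00 = 9.64 mm
y_c = 524370.00 / 4410.00 = 118.90 mm

x_c = 9.64 mm, y_c = 118.90 mm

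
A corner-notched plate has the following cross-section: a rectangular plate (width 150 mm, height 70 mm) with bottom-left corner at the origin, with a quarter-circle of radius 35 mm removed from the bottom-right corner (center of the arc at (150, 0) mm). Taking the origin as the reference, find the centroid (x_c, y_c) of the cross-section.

x_c = 68.93 mm, y_c = 37.03 mm

plate: A = 150 × 70 = 10500.00, centroid at (75.00, 35.00).
removed quarter-circle: A = −¼π·35² = -962.11, centroid at (135.15, 14.85).
ΣA = 9537.89 mm²
ΣAx_c = (10500.00)(75.00) + (-962.11)(135.15) = 657474.75 mm³
ΣAy_c = (10500.00)(35.00) + (-962.11)(14.85) = 353208.33 mm³
x_c = 657474.75 / 9537.89 = 68.93 mm
y_c = 353208.33 / 9537.89 = 37.03 mm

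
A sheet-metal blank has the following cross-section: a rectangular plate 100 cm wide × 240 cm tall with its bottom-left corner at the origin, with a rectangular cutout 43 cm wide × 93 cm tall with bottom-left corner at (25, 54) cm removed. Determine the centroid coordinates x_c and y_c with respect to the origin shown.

x_c = 50.70 cm, y_c = 123.90 cm

plate: A = 100 × 240 = 24000.00, centroid at (50.00, 120.00).
hole: A = −(43 × 93) = -3999.00, centroid at (46.50, 100.50).
ΣA = 20001.00 cm², ΣAx_c = 1014046.50 cm³, ΣAy_c = 2478100.50 cm³.
x_c = 1014046.50/20001.00 = 50.70 cm; y_c = 2478100.50/20001.00 = 123.90 cm.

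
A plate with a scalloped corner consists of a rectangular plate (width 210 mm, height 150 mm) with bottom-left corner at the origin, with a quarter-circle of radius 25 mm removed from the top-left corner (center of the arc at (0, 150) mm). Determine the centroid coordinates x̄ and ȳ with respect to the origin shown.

x̄ = 106.49 mm, ȳ = 73.98 mm

Part | A | x̄ᵢ | ȳᵢ | A·x̄ᵢ | A·ȳᵢ
plate | 31500.00 | 105.00 | 75.00 | 3307500.00 | 2362500.00
removed quarter-circle | -490.87 | 10.61 | 139.39 | -5208.33 | -68422.74
Σ | 31009.13 |  |  | 3302291.67 | 2294077.26
x̄ = 3302291.67 / 31009.13 = 106.49 mm
ȳ = 2294077.26 / 31009.13 = 73.98 mm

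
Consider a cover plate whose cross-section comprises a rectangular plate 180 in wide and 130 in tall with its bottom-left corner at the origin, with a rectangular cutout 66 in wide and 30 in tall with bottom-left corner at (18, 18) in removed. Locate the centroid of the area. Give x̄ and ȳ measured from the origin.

x̄ = 93.61 in, ȳ = 67.96 in

plate: A = 180 × 130 = 23400.00, centroid at (90.00, 65.00).
hole: A = −(66 × 30) = -1980.00, centroid at (51.00, 33.00).
ΣA = 21420.00 in², ΣAx̄ = 2005020.00 in³, ΣAȳ = 1455660.00 in³.
x̄ = 2005020.00/21420.00 = 93.61 in; ȳ = 1455660.00/21420.00 = 67.96 in.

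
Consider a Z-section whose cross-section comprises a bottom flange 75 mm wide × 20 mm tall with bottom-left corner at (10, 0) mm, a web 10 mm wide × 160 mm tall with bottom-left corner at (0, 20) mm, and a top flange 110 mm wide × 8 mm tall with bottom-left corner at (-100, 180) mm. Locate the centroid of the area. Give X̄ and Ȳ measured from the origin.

bottom flange: A = 75 × 20 = 1500.00, centroid at (47.50, 10.00).
web: A = 10 × 160 = 1600.00, centroid at (5.00, 100.00).
top flange: A = 110 × 8 = 880.00, centroid at (-45.00, 184.00).
ΣA = 3980.00 mm², ΣAX̄ = 39650.00 mm³, ΣAȲ = 336920.00 mm³.
X̄ = 39650.00/3980.00 = 9.96 mm; Ȳ = 336920.00/3980.00 = 84.65 mm.

X̄ = 9.96 mm, Ȳ = 84.65 mm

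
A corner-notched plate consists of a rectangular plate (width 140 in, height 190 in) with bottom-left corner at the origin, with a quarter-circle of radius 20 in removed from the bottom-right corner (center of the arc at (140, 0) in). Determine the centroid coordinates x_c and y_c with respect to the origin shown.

x_c = 69.26 in, y_c = 96.03 in

plate: A = 140 × 190 = 26600.00, centroid at (70.00, 95.00).
removed quarter-circle: A = −¼π·20² = -314.16, centroid at (131.51, 8.49).
ΣA = 26285.84 in²
ΣAx_c = (26600.00)(70.00) + (-314.16)(131.51) = 1820684.37 in³
ΣAy_c = (26600.00)(95.00) + (-314.16)(8.49) = 2524333.33 in³
x_c = 1820684.37 / 26285.84 = 69.26 in
y_c = 2524333.33 / 26285.84 = 96.03 in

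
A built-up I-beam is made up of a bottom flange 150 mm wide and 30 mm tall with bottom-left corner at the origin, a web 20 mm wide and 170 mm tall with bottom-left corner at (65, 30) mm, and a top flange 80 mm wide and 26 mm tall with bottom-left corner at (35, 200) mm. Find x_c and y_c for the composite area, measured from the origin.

Part | A | x̄ᵢ | ȳᵢ | A·x̄ᵢ | A·ȳᵢ
bottom flange | 4500.00 | 75.00 | 15.00 | 337500.00 | 67500.00
web | 3400.00 | 75.00 | 115.00 | 255000.00 | 391000.00
top flange | 2080.00 | 75.00 | 213.00 | 156000.00 | 443040.00
Σ | 9980.00 |  |  | 748500.00 | 901540.00
x_c = 748500.00 / 9980.00 = 75.00 mm
y_c = 901540.00 / 9980.00 = 90.33 mm

x_c = 75.00 mm, y_c = 90.33 mm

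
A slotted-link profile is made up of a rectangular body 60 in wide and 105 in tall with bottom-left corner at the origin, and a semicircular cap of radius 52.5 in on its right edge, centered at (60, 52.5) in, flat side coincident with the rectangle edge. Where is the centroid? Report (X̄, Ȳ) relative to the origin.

Part | A | x̄ᵢ | ȳᵢ | A·x̄ᵢ | A·ȳᵢ
rectangular body | 6300.00 | 30.00 | 52.50 | 189000.00 | 330750.00
semicircular end | 4329.51 | 82.28 | 52.50 | 356239.19 | 227299.14
Σ | 10629.51 |  |  | 545239.19 | 558049.14
X̄ = 545239.19 / 10629.51 = 51.29 in
Ȳ = 558049.14 / 10629.51 = 52.50 in

X̄ = 51.29 in, Ȳ = 52.50 in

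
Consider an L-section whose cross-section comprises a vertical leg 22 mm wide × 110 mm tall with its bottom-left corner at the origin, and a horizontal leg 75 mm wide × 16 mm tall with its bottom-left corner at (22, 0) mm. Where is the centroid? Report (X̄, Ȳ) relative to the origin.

vertical leg: A = 22 × 110 = 2420.00, centroid at (11.00, 55.00).
horizontal leg: A = 75 × 16 = 1200.00, centroid at (59.50, 8.00).
ΣA = 3620.00 mm²
ΣAX̄ = (2420.00)(11.00) + (1200.00)(59.50) = 98020.00 mm³
ΣAȲ = (2420.00)(55.00) + (1200.00)(8.00) = 142700.00 mm³
X̄ = 98020.00 / 3620.00 = 27.08 mm
Ȳ = 142700.00 / 3620.00 = 39.42 mm

X̄ = 27.08 mm, Ȳ = 39.42 mm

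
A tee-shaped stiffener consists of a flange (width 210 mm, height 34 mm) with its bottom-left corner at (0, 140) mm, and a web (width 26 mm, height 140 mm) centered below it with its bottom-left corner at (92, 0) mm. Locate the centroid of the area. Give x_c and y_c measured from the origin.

Part | A | x̄ᵢ | ȳᵢ | A·x̄ᵢ | A·ȳᵢ
web | 3640.00 | 105.00 | 70.00 | 382200.00 | 254800.00
flange | 7140.00 | 105.00 | 157.00 | 749700.00 | 1120980.00
Σ | 10780.00 |  |  | 1131900.00 | 1375780.00
x_c = 1131900.00 / 10780.00 = 105.00 mm
y_c = 1375780.00 / 10780.00 = 127.62 mm

x_c = 105.00 mm, y_c = 127.62 mm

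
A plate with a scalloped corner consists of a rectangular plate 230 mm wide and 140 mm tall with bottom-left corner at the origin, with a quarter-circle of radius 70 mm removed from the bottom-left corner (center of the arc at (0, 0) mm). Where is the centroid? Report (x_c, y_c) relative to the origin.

plate: A = 230 × 140 = 32200.00, centroid at (115.00, 70.00).
removed quarter-circle: A = −¼π·70² = -3848.45, centroid at (29.71, 29.71).
ΣA = 28351.55 mm²
ΣAx_c = (32200.00)(115.00) + (-3848.45)(29.71) = 3588666.67 mm³
ΣAy_c = (32200.00)(70.00) + (-3848.45)(29.71) = 2139666.67 mm³
x_c = 3588666.67 / 28351.55 = 126.58 mm
y_c = 2139666.67 / 28351.55 = 75.47 mm

x_c = 126.58 mm, y_c = 75.47 mm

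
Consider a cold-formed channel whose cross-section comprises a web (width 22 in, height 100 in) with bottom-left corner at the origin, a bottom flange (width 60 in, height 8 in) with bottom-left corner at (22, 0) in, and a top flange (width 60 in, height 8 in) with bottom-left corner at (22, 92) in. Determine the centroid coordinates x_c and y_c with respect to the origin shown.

x_c = 23.46 in, y_c = 50.00 in

web: A = 22 × 100 = 2200.00, centroid at (11.00, 50.00).
bottom flange: A = 60 × 8 = 480.00, centroid at (52.00, 4.00).
top flange: A = 60 × 8 = 480.00, centroid at (52.00, 96.00).
ΣA = 3160.00 in², ΣAx_c = 74120.00 in³, ΣAy_c = 158000.00 in³.
x_c = 74120.00/3160.00 = 23.46 in; y_c = 158000.00/3160.00 = 50.00 in.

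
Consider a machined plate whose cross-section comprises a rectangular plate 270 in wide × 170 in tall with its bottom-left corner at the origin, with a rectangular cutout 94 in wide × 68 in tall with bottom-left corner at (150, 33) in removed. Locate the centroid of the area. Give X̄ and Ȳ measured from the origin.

X̄ = 124.97 in, Ȳ = 87.91 in

plate: A = 270 × 170 = 45900.00, centroid at (135.00, 85.00).
hole: A = −(94 × 68) = -6392.00, centroid at (197.00, 67.00).
ΣA = 39508.00 in², ΣAX̄ = 4937276.00 in³, ΣAȲ = 3473236.00 in³.
X̄ = 4937276.00/39508.00 = 124.97 in; Ȳ = 3473236.00/39508.00 = 87.91 in.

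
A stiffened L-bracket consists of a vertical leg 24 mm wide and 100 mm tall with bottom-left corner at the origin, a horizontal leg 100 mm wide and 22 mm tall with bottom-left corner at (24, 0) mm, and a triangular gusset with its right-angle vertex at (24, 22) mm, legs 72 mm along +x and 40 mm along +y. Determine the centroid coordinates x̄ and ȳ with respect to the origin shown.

x̄ = 43.17 mm, ȳ = 32.30 mm

vertical leg: A = 24 × 100 = 2400.00, centroid at (12.00, 50.00).
horizontal leg: A = 100 × 22 = 2200.00, centroid at (74.00, 11.00).
gusset: A = ½·72·40 = 1440.00, centroid at (48.00, 35.33).
ΣA = 6040.00 mm², ΣAx̄ = 260720.00 mm³, ΣAȳ = 195080.00 mm³.
x̄ = 260720.00/6040.00 = 43.17 mm; ȳ = 195080.00/6040.00 = 32.30 mm.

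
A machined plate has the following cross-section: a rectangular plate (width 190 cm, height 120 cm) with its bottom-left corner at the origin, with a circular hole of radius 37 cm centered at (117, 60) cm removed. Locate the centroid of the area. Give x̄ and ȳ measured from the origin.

Part | A | x̄ᵢ | ȳᵢ | A·x̄ᵢ | A·ȳᵢ
plate | 22800.00 | 95.00 | 60.00 | 2166000.00 | 1368000.00
hole | -4300.84 | 117.00 | 60.00 | -503198.32 | -258050.42
Σ | 18499.16 |  |  | 1662801.68 | 1109949.58
x̄ = 1662801.68 / 18499.16 = 89.89 cm
ȳ = 1109949.58 / 18499.16 = 60.00 cm

x̄ = 89.89 cm, ȳ = 60.00 cm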